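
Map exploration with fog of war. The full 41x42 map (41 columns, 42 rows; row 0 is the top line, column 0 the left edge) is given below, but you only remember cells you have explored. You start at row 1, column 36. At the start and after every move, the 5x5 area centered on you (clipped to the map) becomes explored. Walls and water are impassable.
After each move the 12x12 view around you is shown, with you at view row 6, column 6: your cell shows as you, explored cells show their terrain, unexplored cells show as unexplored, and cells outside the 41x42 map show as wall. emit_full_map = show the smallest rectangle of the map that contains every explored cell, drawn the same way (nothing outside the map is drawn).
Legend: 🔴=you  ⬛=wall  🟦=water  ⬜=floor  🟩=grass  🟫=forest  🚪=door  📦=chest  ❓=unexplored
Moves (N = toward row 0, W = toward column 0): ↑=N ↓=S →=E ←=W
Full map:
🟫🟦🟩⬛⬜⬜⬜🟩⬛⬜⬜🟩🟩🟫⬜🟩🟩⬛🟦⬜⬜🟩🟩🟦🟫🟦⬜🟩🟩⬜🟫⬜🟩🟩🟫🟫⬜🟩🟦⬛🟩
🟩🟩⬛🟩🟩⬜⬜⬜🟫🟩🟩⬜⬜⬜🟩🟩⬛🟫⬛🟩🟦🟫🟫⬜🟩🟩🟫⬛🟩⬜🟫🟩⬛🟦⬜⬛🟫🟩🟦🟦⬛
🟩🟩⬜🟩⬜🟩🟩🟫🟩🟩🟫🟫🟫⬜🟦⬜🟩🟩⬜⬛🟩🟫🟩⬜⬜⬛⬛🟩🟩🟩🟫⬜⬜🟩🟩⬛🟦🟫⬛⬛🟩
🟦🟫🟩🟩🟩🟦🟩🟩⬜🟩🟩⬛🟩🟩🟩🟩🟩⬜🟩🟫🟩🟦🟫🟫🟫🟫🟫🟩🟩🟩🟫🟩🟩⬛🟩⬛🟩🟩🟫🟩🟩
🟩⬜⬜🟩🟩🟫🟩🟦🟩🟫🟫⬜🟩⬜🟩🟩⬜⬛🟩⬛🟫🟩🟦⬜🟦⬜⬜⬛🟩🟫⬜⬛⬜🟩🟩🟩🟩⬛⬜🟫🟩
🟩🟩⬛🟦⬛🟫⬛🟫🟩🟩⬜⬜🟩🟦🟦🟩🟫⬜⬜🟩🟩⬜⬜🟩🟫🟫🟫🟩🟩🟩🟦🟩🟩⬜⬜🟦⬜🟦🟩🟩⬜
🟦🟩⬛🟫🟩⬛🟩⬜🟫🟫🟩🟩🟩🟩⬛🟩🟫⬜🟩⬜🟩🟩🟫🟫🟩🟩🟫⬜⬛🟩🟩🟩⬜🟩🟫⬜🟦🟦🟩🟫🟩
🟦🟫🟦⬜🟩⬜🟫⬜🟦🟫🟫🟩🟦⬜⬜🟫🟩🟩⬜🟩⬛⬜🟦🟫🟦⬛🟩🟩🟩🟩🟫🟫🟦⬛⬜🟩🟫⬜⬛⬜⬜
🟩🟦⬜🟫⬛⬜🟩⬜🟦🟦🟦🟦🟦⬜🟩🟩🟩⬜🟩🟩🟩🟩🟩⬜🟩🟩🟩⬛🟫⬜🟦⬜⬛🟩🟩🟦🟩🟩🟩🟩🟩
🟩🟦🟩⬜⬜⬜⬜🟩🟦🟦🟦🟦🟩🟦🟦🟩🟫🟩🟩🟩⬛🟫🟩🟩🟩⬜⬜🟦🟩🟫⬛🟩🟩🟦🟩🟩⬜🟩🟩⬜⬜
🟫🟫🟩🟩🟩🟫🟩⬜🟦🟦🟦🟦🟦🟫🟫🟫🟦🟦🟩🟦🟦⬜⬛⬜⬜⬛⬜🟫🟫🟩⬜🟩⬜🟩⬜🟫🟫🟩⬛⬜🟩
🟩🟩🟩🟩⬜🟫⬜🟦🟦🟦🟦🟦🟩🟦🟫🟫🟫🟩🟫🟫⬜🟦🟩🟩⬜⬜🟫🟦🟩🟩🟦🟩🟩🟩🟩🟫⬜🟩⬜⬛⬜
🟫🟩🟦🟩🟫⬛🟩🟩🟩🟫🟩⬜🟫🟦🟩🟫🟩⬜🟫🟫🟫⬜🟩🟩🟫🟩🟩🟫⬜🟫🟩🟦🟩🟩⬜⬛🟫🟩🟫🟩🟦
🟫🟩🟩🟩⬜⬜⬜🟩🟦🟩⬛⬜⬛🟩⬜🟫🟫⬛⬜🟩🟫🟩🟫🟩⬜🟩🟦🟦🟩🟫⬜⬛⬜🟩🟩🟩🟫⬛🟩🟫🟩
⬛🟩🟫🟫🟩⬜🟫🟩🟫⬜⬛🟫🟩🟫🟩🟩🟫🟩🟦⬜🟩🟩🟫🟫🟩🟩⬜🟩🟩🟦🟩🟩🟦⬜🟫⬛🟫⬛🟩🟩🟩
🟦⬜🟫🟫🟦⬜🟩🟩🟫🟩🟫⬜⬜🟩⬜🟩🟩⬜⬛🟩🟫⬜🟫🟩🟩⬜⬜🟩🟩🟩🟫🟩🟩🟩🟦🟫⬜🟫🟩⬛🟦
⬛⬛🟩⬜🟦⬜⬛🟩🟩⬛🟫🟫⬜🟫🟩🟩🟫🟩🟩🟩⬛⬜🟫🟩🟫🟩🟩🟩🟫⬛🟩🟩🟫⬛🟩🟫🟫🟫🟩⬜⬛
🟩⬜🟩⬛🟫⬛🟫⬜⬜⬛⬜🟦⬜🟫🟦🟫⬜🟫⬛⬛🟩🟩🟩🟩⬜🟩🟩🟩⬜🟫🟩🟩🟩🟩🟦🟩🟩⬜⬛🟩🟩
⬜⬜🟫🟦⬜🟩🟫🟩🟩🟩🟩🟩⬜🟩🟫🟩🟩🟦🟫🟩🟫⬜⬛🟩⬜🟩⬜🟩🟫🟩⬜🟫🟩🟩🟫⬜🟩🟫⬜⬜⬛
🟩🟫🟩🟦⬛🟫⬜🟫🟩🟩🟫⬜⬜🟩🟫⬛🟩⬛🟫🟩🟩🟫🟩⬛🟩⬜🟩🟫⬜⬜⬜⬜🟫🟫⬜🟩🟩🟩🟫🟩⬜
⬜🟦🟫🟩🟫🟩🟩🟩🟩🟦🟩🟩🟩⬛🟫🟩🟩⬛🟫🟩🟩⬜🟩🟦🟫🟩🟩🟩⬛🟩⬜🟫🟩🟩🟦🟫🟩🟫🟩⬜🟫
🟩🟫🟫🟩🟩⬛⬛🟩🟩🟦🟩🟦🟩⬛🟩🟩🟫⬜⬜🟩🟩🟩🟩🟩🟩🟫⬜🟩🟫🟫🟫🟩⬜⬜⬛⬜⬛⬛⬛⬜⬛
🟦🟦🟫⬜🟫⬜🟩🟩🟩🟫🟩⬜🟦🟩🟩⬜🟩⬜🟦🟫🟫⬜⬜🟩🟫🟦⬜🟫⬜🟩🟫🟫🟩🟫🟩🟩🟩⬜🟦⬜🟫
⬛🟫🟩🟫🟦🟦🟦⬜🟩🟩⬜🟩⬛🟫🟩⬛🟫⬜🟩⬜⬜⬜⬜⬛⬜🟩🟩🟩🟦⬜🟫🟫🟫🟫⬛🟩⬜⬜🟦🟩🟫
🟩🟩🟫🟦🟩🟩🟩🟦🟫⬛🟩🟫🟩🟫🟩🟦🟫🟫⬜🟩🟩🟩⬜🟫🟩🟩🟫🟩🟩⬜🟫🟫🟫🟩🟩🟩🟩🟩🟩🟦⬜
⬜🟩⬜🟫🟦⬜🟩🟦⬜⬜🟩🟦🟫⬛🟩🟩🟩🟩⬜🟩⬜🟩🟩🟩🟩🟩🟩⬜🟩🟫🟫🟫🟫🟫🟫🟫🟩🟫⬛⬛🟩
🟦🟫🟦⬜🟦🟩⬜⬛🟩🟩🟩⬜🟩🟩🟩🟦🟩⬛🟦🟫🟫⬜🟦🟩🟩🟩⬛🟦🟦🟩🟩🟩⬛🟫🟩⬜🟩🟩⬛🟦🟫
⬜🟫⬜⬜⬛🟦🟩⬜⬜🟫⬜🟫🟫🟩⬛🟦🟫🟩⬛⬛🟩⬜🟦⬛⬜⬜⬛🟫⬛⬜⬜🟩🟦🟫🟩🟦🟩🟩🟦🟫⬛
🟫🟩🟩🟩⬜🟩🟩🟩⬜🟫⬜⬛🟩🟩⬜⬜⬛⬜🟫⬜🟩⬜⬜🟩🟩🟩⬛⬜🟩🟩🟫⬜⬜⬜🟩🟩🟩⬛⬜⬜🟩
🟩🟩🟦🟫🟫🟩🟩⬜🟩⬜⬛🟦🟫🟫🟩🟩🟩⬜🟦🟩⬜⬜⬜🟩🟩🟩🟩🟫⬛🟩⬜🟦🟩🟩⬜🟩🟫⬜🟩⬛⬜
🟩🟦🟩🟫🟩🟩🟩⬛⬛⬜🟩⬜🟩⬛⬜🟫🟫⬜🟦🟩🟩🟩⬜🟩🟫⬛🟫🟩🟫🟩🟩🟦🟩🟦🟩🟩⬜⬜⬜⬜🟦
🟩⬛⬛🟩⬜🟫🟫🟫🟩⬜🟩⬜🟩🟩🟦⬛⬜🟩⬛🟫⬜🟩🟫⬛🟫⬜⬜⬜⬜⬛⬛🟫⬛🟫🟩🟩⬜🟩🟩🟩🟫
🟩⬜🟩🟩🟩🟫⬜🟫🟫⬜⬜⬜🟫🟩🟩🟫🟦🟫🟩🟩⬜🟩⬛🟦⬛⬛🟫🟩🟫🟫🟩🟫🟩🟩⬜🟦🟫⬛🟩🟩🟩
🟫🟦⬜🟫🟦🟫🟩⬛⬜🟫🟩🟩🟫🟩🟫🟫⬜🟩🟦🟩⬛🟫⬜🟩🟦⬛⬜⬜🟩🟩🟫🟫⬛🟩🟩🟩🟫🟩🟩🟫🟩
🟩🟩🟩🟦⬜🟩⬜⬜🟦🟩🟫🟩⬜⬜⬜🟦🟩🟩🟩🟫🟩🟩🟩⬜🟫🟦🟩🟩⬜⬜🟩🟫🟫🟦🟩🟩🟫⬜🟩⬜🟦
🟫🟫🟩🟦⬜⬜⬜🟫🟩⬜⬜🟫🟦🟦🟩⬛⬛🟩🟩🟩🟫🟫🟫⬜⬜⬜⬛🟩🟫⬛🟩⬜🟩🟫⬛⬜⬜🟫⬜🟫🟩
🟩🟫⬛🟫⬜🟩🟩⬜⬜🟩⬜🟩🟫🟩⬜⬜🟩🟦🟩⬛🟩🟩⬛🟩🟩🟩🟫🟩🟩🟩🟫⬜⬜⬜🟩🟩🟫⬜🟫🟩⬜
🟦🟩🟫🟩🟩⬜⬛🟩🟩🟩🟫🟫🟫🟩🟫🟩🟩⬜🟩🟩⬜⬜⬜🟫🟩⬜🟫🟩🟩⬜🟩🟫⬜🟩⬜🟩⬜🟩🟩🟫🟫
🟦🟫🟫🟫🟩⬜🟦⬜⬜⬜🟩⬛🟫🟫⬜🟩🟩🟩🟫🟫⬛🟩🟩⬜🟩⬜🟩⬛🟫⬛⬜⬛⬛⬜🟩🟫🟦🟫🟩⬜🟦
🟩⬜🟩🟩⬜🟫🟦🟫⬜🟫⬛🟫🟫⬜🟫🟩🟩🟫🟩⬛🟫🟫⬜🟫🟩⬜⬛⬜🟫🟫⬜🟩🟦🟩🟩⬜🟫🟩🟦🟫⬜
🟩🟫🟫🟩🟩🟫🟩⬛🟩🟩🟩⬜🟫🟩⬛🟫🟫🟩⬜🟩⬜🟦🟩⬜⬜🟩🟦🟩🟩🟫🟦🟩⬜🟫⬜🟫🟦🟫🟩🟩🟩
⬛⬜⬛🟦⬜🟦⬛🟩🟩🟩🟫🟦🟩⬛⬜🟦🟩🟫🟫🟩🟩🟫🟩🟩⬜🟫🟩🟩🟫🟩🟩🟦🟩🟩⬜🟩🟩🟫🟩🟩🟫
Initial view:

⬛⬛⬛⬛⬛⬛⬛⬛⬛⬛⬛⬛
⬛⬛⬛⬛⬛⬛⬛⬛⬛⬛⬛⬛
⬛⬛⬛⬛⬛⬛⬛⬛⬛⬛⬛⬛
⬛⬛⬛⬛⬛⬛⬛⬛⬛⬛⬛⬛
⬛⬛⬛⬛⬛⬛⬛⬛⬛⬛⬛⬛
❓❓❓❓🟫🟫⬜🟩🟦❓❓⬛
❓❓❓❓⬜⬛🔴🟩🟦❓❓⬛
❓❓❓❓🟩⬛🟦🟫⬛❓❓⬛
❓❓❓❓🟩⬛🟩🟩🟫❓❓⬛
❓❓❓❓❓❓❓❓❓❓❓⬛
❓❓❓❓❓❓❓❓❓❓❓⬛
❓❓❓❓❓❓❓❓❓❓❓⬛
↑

⬛⬛⬛⬛⬛⬛⬛⬛⬛⬛⬛⬛
⬛⬛⬛⬛⬛⬛⬛⬛⬛⬛⬛⬛
⬛⬛⬛⬛⬛⬛⬛⬛⬛⬛⬛⬛
⬛⬛⬛⬛⬛⬛⬛⬛⬛⬛⬛⬛
⬛⬛⬛⬛⬛⬛⬛⬛⬛⬛⬛⬛
⬛⬛⬛⬛⬛⬛⬛⬛⬛⬛⬛⬛
❓❓❓❓🟫🟫🔴🟩🟦❓❓⬛
❓❓❓❓⬜⬛🟫🟩🟦❓❓⬛
❓❓❓❓🟩⬛🟦🟫⬛❓❓⬛
❓❓❓❓🟩⬛🟩🟩🟫❓❓⬛
❓❓❓❓❓❓❓❓❓❓❓⬛
❓❓❓❓❓❓❓❓❓❓❓⬛

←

⬛⬛⬛⬛⬛⬛⬛⬛⬛⬛⬛⬛
⬛⬛⬛⬛⬛⬛⬛⬛⬛⬛⬛⬛
⬛⬛⬛⬛⬛⬛⬛⬛⬛⬛⬛⬛
⬛⬛⬛⬛⬛⬛⬛⬛⬛⬛⬛⬛
⬛⬛⬛⬛⬛⬛⬛⬛⬛⬛⬛⬛
⬛⬛⬛⬛⬛⬛⬛⬛⬛⬛⬛⬛
❓❓❓❓🟩🟫🔴⬜🟩🟦❓❓
❓❓❓❓🟦⬜⬛🟫🟩🟦❓❓
❓❓❓❓🟩🟩⬛🟦🟫⬛❓❓
❓❓❓❓❓🟩⬛🟩🟩🟫❓❓
❓❓❓❓❓❓❓❓❓❓❓❓
❓❓❓❓❓❓❓❓❓❓❓❓

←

⬛⬛⬛⬛⬛⬛⬛⬛⬛⬛⬛⬛
⬛⬛⬛⬛⬛⬛⬛⬛⬛⬛⬛⬛
⬛⬛⬛⬛⬛⬛⬛⬛⬛⬛⬛⬛
⬛⬛⬛⬛⬛⬛⬛⬛⬛⬛⬛⬛
⬛⬛⬛⬛⬛⬛⬛⬛⬛⬛⬛⬛
⬛⬛⬛⬛⬛⬛⬛⬛⬛⬛⬛⬛
❓❓❓❓🟩🟩🔴🟫⬜🟩🟦❓
❓❓❓❓⬛🟦⬜⬛🟫🟩🟦❓
❓❓❓❓⬜🟩🟩⬛🟦🟫⬛❓
❓❓❓❓❓❓🟩⬛🟩🟩🟫❓
❓❓❓❓❓❓❓❓❓❓❓❓
❓❓❓❓❓❓❓❓❓❓❓❓

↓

⬛⬛⬛⬛⬛⬛⬛⬛⬛⬛⬛⬛
⬛⬛⬛⬛⬛⬛⬛⬛⬛⬛⬛⬛
⬛⬛⬛⬛⬛⬛⬛⬛⬛⬛⬛⬛
⬛⬛⬛⬛⬛⬛⬛⬛⬛⬛⬛⬛
⬛⬛⬛⬛⬛⬛⬛⬛⬛⬛⬛⬛
❓❓❓❓🟩🟩🟫🟫⬜🟩🟦❓
❓❓❓❓⬛🟦🔴⬛🟫🟩🟦❓
❓❓❓❓⬜🟩🟩⬛🟦🟫⬛❓
❓❓❓❓🟩⬛🟩⬛🟩🟩🟫❓
❓❓❓❓❓❓❓❓❓❓❓❓
❓❓❓❓❓❓❓❓❓❓❓❓
❓❓❓❓❓❓❓❓❓❓❓❓

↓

⬛⬛⬛⬛⬛⬛⬛⬛⬛⬛⬛⬛
⬛⬛⬛⬛⬛⬛⬛⬛⬛⬛⬛⬛
⬛⬛⬛⬛⬛⬛⬛⬛⬛⬛⬛⬛
⬛⬛⬛⬛⬛⬛⬛⬛⬛⬛⬛⬛
❓❓❓❓🟩🟩🟫🟫⬜🟩🟦❓
❓❓❓❓⬛🟦⬜⬛🟫🟩🟦❓
❓❓❓❓⬜🟩🔴⬛🟦🟫⬛❓
❓❓❓❓🟩⬛🟩⬛🟩🟩🟫❓
❓❓❓❓⬜🟩🟩🟩🟩❓❓❓
❓❓❓❓❓❓❓❓❓❓❓❓
❓❓❓❓❓❓❓❓❓❓❓❓
❓❓❓❓❓❓❓❓❓❓❓❓

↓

⬛⬛⬛⬛⬛⬛⬛⬛⬛⬛⬛⬛
⬛⬛⬛⬛⬛⬛⬛⬛⬛⬛⬛⬛
⬛⬛⬛⬛⬛⬛⬛⬛⬛⬛⬛⬛
❓❓❓❓🟩🟩🟫🟫⬜🟩🟦❓
❓❓❓❓⬛🟦⬜⬛🟫🟩🟦❓
❓❓❓❓⬜🟩🟩⬛🟦🟫⬛❓
❓❓❓❓🟩⬛🔴⬛🟩🟩🟫❓
❓❓❓❓⬜🟩🟩🟩🟩❓❓❓
❓❓❓❓🟩⬜⬜🟦⬜❓❓❓
❓❓❓❓❓❓❓❓❓❓❓❓
❓❓❓❓❓❓❓❓❓❓❓❓
❓❓❓❓❓❓❓❓❓❓❓❓

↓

⬛⬛⬛⬛⬛⬛⬛⬛⬛⬛⬛⬛
⬛⬛⬛⬛⬛⬛⬛⬛⬛⬛⬛⬛
❓❓❓❓🟩🟩🟫🟫⬜🟩🟦❓
❓❓❓❓⬛🟦⬜⬛🟫🟩🟦❓
❓❓❓❓⬜🟩🟩⬛🟦🟫⬛❓
❓❓❓❓🟩⬛🟩⬛🟩🟩🟫❓
❓❓❓❓⬜🟩🔴🟩🟩❓❓❓
❓❓❓❓🟩⬜⬜🟦⬜❓❓❓
❓❓❓❓⬜🟩🟫⬜🟦❓❓❓
❓❓❓❓❓❓❓❓❓❓❓❓
❓❓❓❓❓❓❓❓❓❓❓❓
❓❓❓❓❓❓❓❓❓❓❓❓

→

⬛⬛⬛⬛⬛⬛⬛⬛⬛⬛⬛⬛
⬛⬛⬛⬛⬛⬛⬛⬛⬛⬛⬛⬛
❓❓❓🟩🟩🟫🟫⬜🟩🟦❓❓
❓❓❓⬛🟦⬜⬛🟫🟩🟦❓❓
❓❓❓⬜🟩🟩⬛🟦🟫⬛❓❓
❓❓❓🟩⬛🟩⬛🟩🟩🟫❓❓
❓❓❓⬜🟩🟩🔴🟩⬛❓❓❓
❓❓❓🟩⬜⬜🟦⬜🟦❓❓❓
❓❓❓⬜🟩🟫⬜🟦🟦❓❓❓
❓❓❓❓❓❓❓❓❓❓❓❓
❓❓❓❓❓❓❓❓❓❓❓❓
❓❓❓❓❓❓❓❓❓❓❓❓

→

⬛⬛⬛⬛⬛⬛⬛⬛⬛⬛⬛⬛
⬛⬛⬛⬛⬛⬛⬛⬛⬛⬛⬛⬛
❓❓🟩🟩🟫🟫⬜🟩🟦❓❓⬛
❓❓⬛🟦⬜⬛🟫🟩🟦❓❓⬛
❓❓⬜🟩🟩⬛🟦🟫⬛❓❓⬛
❓❓🟩⬛🟩⬛🟩🟩🟫❓❓⬛
❓❓⬜🟩🟩🟩🔴⬛⬜❓❓⬛
❓❓🟩⬜⬜🟦⬜🟦🟩❓❓⬛
❓❓⬜🟩🟫⬜🟦🟦🟩❓❓⬛
❓❓❓❓❓❓❓❓❓❓❓⬛
❓❓❓❓❓❓❓❓❓❓❓⬛
❓❓❓❓❓❓❓❓❓❓❓⬛

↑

⬛⬛⬛⬛⬛⬛⬛⬛⬛⬛⬛⬛
⬛⬛⬛⬛⬛⬛⬛⬛⬛⬛⬛⬛
⬛⬛⬛⬛⬛⬛⬛⬛⬛⬛⬛⬛
❓❓🟩🟩🟫🟫⬜🟩🟦❓❓⬛
❓❓⬛🟦⬜⬛🟫🟩🟦❓❓⬛
❓❓⬜🟩🟩⬛🟦🟫⬛❓❓⬛
❓❓🟩⬛🟩⬛🔴🟩🟫❓❓⬛
❓❓⬜🟩🟩🟩🟩⬛⬜❓❓⬛
❓❓🟩⬜⬜🟦⬜🟦🟩❓❓⬛
❓❓⬜🟩🟫⬜🟦🟦🟩❓❓⬛
❓❓❓❓❓❓❓❓❓❓❓⬛
❓❓❓❓❓❓❓❓❓❓❓⬛

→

⬛⬛⬛⬛⬛⬛⬛⬛⬛⬛⬛⬛
⬛⬛⬛⬛⬛⬛⬛⬛⬛⬛⬛⬛
⬛⬛⬛⬛⬛⬛⬛⬛⬛⬛⬛⬛
❓🟩🟩🟫🟫⬜🟩🟦❓❓⬛⬛
❓⬛🟦⬜⬛🟫🟩🟦🟦❓⬛⬛
❓⬜🟩🟩⬛🟦🟫⬛⬛❓⬛⬛
❓🟩⬛🟩⬛🟩🔴🟫🟩❓⬛⬛
❓⬜🟩🟩🟩🟩⬛⬜🟫❓⬛⬛
❓🟩⬜⬜🟦⬜🟦🟩🟩❓⬛⬛
❓⬜🟩🟫⬜🟦🟦🟩❓❓⬛⬛
❓❓❓❓❓❓❓❓❓❓⬛⬛
❓❓❓❓❓❓❓❓❓❓⬛⬛

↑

⬛⬛⬛⬛⬛⬛⬛⬛⬛⬛⬛⬛
⬛⬛⬛⬛⬛⬛⬛⬛⬛⬛⬛⬛
⬛⬛⬛⬛⬛⬛⬛⬛⬛⬛⬛⬛
⬛⬛⬛⬛⬛⬛⬛⬛⬛⬛⬛⬛
❓🟩🟩🟫🟫⬜🟩🟦⬛❓⬛⬛
❓⬛🟦⬜⬛🟫🟩🟦🟦❓⬛⬛
❓⬜🟩🟩⬛🟦🔴⬛⬛❓⬛⬛
❓🟩⬛🟩⬛🟩🟩🟫🟩❓⬛⬛
❓⬜🟩🟩🟩🟩⬛⬜🟫❓⬛⬛
❓🟩⬜⬜🟦⬜🟦🟩🟩❓⬛⬛
❓⬜🟩🟫⬜🟦🟦🟩❓❓⬛⬛
❓❓❓❓❓❓❓❓❓❓⬛⬛

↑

⬛⬛⬛⬛⬛⬛⬛⬛⬛⬛⬛⬛
⬛⬛⬛⬛⬛⬛⬛⬛⬛⬛⬛⬛
⬛⬛⬛⬛⬛⬛⬛⬛⬛⬛⬛⬛
⬛⬛⬛⬛⬛⬛⬛⬛⬛⬛⬛⬛
⬛⬛⬛⬛⬛⬛⬛⬛⬛⬛⬛⬛
❓🟩🟩🟫🟫⬜🟩🟦⬛❓⬛⬛
❓⬛🟦⬜⬛🟫🔴🟦🟦❓⬛⬛
❓⬜🟩🟩⬛🟦🟫⬛⬛❓⬛⬛
❓🟩⬛🟩⬛🟩🟩🟫🟩❓⬛⬛
❓⬜🟩🟩🟩🟩⬛⬜🟫❓⬛⬛
❓🟩⬜⬜🟦⬜🟦🟩🟩❓⬛⬛
❓⬜🟩🟫⬜🟦🟦🟩❓❓⬛⬛

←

⬛⬛⬛⬛⬛⬛⬛⬛⬛⬛⬛⬛
⬛⬛⬛⬛⬛⬛⬛⬛⬛⬛⬛⬛
⬛⬛⬛⬛⬛⬛⬛⬛⬛⬛⬛⬛
⬛⬛⬛⬛⬛⬛⬛⬛⬛⬛⬛⬛
⬛⬛⬛⬛⬛⬛⬛⬛⬛⬛⬛⬛
❓❓🟩🟩🟫🟫⬜🟩🟦⬛❓⬛
❓❓⬛🟦⬜⬛🔴🟩🟦🟦❓⬛
❓❓⬜🟩🟩⬛🟦🟫⬛⬛❓⬛
❓❓🟩⬛🟩⬛🟩🟩🟫🟩❓⬛
❓❓⬜🟩🟩🟩🟩⬛⬜🟫❓⬛
❓❓🟩⬜⬜🟦⬜🟦🟩🟩❓⬛
❓❓⬜🟩🟫⬜🟦🟦🟩❓❓⬛

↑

⬛⬛⬛⬛⬛⬛⬛⬛⬛⬛⬛⬛
⬛⬛⬛⬛⬛⬛⬛⬛⬛⬛⬛⬛
⬛⬛⬛⬛⬛⬛⬛⬛⬛⬛⬛⬛
⬛⬛⬛⬛⬛⬛⬛⬛⬛⬛⬛⬛
⬛⬛⬛⬛⬛⬛⬛⬛⬛⬛⬛⬛
⬛⬛⬛⬛⬛⬛⬛⬛⬛⬛⬛⬛
❓❓🟩🟩🟫🟫🔴🟩🟦⬛❓⬛
❓❓⬛🟦⬜⬛🟫🟩🟦🟦❓⬛
❓❓⬜🟩🟩⬛🟦🟫⬛⬛❓⬛
❓❓🟩⬛🟩⬛🟩🟩🟫🟩❓⬛
❓❓⬜🟩🟩🟩🟩⬛⬜🟫❓⬛
❓❓🟩⬜⬜🟦⬜🟦🟩🟩❓⬛

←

⬛⬛⬛⬛⬛⬛⬛⬛⬛⬛⬛⬛
⬛⬛⬛⬛⬛⬛⬛⬛⬛⬛⬛⬛
⬛⬛⬛⬛⬛⬛⬛⬛⬛⬛⬛⬛
⬛⬛⬛⬛⬛⬛⬛⬛⬛⬛⬛⬛
⬛⬛⬛⬛⬛⬛⬛⬛⬛⬛⬛⬛
⬛⬛⬛⬛⬛⬛⬛⬛⬛⬛⬛⬛
❓❓❓🟩🟩🟫🔴⬜🟩🟦⬛❓
❓❓❓⬛🟦⬜⬛🟫🟩🟦🟦❓
❓❓❓⬜🟩🟩⬛🟦🟫⬛⬛❓
❓❓❓🟩⬛🟩⬛🟩🟩🟫🟩❓
❓❓❓⬜🟩🟩🟩🟩⬛⬜🟫❓
❓❓❓🟩⬜⬜🟦⬜🟦🟩🟩❓

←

⬛⬛⬛⬛⬛⬛⬛⬛⬛⬛⬛⬛
⬛⬛⬛⬛⬛⬛⬛⬛⬛⬛⬛⬛
⬛⬛⬛⬛⬛⬛⬛⬛⬛⬛⬛⬛
⬛⬛⬛⬛⬛⬛⬛⬛⬛⬛⬛⬛
⬛⬛⬛⬛⬛⬛⬛⬛⬛⬛⬛⬛
⬛⬛⬛⬛⬛⬛⬛⬛⬛⬛⬛⬛
❓❓❓❓🟩🟩🔴🟫⬜🟩🟦⬛
❓❓❓❓⬛🟦⬜⬛🟫🟩🟦🟦
❓❓❓❓⬜🟩🟩⬛🟦🟫⬛⬛
❓❓❓❓🟩⬛🟩⬛🟩🟩🟫🟩
❓❓❓❓⬜🟩🟩🟩🟩⬛⬜🟫
❓❓❓❓🟩⬜⬜🟦⬜🟦🟩🟩

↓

⬛⬛⬛⬛⬛⬛⬛⬛⬛⬛⬛⬛
⬛⬛⬛⬛⬛⬛⬛⬛⬛⬛⬛⬛
⬛⬛⬛⬛⬛⬛⬛⬛⬛⬛⬛⬛
⬛⬛⬛⬛⬛⬛⬛⬛⬛⬛⬛⬛
⬛⬛⬛⬛⬛⬛⬛⬛⬛⬛⬛⬛
❓❓❓❓🟩🟩🟫🟫⬜🟩🟦⬛
❓❓❓❓⬛🟦🔴⬛🟫🟩🟦🟦
❓❓❓❓⬜🟩🟩⬛🟦🟫⬛⬛
❓❓❓❓🟩⬛🟩⬛🟩🟩🟫🟩
❓❓❓❓⬜🟩🟩🟩🟩⬛⬜🟫
❓❓❓❓🟩⬜⬜🟦⬜🟦🟩🟩
❓❓❓❓⬜🟩🟫⬜🟦🟦🟩❓

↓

⬛⬛⬛⬛⬛⬛⬛⬛⬛⬛⬛⬛
⬛⬛⬛⬛⬛⬛⬛⬛⬛⬛⬛⬛
⬛⬛⬛⬛⬛⬛⬛⬛⬛⬛⬛⬛
⬛⬛⬛⬛⬛⬛⬛⬛⬛⬛⬛⬛
❓❓❓❓🟩🟩🟫🟫⬜🟩🟦⬛
❓❓❓❓⬛🟦⬜⬛🟫🟩🟦🟦
❓❓❓❓⬜🟩🔴⬛🟦🟫⬛⬛
❓❓❓❓🟩⬛🟩⬛🟩🟩🟫🟩
❓❓❓❓⬜🟩🟩🟩🟩⬛⬜🟫
❓❓❓❓🟩⬜⬜🟦⬜🟦🟩🟩
❓❓❓❓⬜🟩🟫⬜🟦🟦🟩❓
❓❓❓❓❓❓❓❓❓❓❓❓

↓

⬛⬛⬛⬛⬛⬛⬛⬛⬛⬛⬛⬛
⬛⬛⬛⬛⬛⬛⬛⬛⬛⬛⬛⬛
⬛⬛⬛⬛⬛⬛⬛⬛⬛⬛⬛⬛
❓❓❓❓🟩🟩🟫🟫⬜🟩🟦⬛
❓❓❓❓⬛🟦⬜⬛🟫🟩🟦🟦
❓❓❓❓⬜🟩🟩⬛🟦🟫⬛⬛
❓❓❓❓🟩⬛🔴⬛🟩🟩🟫🟩
❓❓❓❓⬜🟩🟩🟩🟩⬛⬜🟫
❓❓❓❓🟩⬜⬜🟦⬜🟦🟩🟩
❓❓❓❓⬜🟩🟫⬜🟦🟦🟩❓
❓❓❓❓❓❓❓❓❓❓❓❓
❓❓❓❓❓❓❓❓❓❓❓❓

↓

⬛⬛⬛⬛⬛⬛⬛⬛⬛⬛⬛⬛
⬛⬛⬛⬛⬛⬛⬛⬛⬛⬛⬛⬛
❓❓❓❓🟩🟩🟫🟫⬜🟩🟦⬛
❓❓❓❓⬛🟦⬜⬛🟫🟩🟦🟦
❓❓❓❓⬜🟩🟩⬛🟦🟫⬛⬛
❓❓❓❓🟩⬛🟩⬛🟩🟩🟫🟩
❓❓❓❓⬜🟩🔴🟩🟩⬛⬜🟫
❓❓❓❓🟩⬜⬜🟦⬜🟦🟩🟩
❓❓❓❓⬜🟩🟫⬜🟦🟦🟩❓
❓❓❓❓❓❓❓❓❓❓❓❓
❓❓❓❓❓❓❓❓❓❓❓❓
❓❓❓❓❓❓❓❓❓❓❓❓

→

⬛⬛⬛⬛⬛⬛⬛⬛⬛⬛⬛⬛
⬛⬛⬛⬛⬛⬛⬛⬛⬛⬛⬛⬛
❓❓❓🟩🟩🟫🟫⬜🟩🟦⬛❓
❓❓❓⬛🟦⬜⬛🟫🟩🟦🟦❓
❓❓❓⬜🟩🟩⬛🟦🟫⬛⬛❓
❓❓❓🟩⬛🟩⬛🟩🟩🟫🟩❓
❓❓❓⬜🟩🟩🔴🟩⬛⬜🟫❓
❓❓❓🟩⬜⬜🟦⬜🟦🟩🟩❓
❓❓❓⬜🟩🟫⬜🟦🟦🟩❓❓
❓❓❓❓❓❓❓❓❓❓❓❓
❓❓❓❓❓❓❓❓❓❓❓❓
❓❓❓❓❓❓❓❓❓❓❓❓

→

⬛⬛⬛⬛⬛⬛⬛⬛⬛⬛⬛⬛
⬛⬛⬛⬛⬛⬛⬛⬛⬛⬛⬛⬛
❓❓🟩🟩🟫🟫⬜🟩🟦⬛❓⬛
❓❓⬛🟦⬜⬛🟫🟩🟦🟦❓⬛
❓❓⬜🟩🟩⬛🟦🟫⬛⬛❓⬛
❓❓🟩⬛🟩⬛🟩🟩🟫🟩❓⬛
❓❓⬜🟩🟩🟩🔴⬛⬜🟫❓⬛
❓❓🟩⬜⬜🟦⬜🟦🟩🟩❓⬛
❓❓⬜🟩🟫⬜🟦🟦🟩❓❓⬛
❓❓❓❓❓❓❓❓❓❓❓⬛
❓❓❓❓❓❓❓❓❓❓❓⬛
❓❓❓❓❓❓❓❓❓❓❓⬛

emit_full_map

🟩🟩🟫🟫⬜🟩🟦⬛
⬛🟦⬜⬛🟫🟩🟦🟦
⬜🟩🟩⬛🟦🟫⬛⬛
🟩⬛🟩⬛🟩🟩🟫🟩
⬜🟩🟩🟩🔴⬛⬜🟫
🟩⬜⬜🟦⬜🟦🟩🟩
⬜🟩🟫⬜🟦🟦🟩❓


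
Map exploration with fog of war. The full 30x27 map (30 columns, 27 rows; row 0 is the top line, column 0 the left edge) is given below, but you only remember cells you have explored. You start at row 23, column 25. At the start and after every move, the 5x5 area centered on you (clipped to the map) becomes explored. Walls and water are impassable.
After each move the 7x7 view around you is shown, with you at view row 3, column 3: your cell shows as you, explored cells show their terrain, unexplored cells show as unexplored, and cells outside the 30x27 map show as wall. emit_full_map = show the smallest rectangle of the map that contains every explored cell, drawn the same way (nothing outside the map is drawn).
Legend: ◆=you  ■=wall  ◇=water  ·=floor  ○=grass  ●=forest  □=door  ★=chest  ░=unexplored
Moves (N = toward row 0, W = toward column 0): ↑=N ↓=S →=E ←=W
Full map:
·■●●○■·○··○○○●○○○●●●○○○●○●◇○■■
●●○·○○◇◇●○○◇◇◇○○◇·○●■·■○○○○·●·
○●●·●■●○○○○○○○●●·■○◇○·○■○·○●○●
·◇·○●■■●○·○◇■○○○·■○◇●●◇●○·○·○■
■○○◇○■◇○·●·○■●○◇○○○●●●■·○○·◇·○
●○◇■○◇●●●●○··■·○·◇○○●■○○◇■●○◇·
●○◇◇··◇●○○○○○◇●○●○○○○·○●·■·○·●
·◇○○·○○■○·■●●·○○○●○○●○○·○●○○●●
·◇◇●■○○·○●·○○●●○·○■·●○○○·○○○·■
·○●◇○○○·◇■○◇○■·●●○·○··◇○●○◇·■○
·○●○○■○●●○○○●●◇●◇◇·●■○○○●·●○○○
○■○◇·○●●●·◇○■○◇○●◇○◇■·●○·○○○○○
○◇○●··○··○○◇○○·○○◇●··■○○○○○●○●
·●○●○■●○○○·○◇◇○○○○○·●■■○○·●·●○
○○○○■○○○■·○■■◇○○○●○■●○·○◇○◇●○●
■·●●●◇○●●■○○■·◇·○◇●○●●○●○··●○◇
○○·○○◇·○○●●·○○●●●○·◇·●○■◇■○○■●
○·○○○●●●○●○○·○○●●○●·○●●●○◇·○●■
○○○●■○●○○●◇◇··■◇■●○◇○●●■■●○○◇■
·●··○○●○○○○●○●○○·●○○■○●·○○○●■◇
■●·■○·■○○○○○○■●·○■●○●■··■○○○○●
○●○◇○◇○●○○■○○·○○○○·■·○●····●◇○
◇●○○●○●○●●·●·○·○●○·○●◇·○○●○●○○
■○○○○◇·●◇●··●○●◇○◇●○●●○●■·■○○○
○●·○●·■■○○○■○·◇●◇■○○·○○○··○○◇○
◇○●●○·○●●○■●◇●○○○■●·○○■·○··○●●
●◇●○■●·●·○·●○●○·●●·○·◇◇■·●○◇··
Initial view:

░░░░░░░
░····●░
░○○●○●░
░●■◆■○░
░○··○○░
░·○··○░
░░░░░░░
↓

░····●░
░○○●○●░
░●■·■○░
░○·◆○○░
░·○··○░
░■·●○◇░
■■■■■■■

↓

░○○●○●░
░●■·■○░
░○··○○░
░·○◆·○░
░■·●○◇░
■■■■■■■
■■■■■■■

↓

░●■·■○░
░○··○○░
░·○··○░
░■·◆○◇░
■■■■■■■
■■■■■■■
■■■■■■■

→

●■·■○░░
○··○○◇░
·○··○●░
■·●◆◇·░
■■■■■■■
■■■■■■■
■■■■■■■

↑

○○●○●░░
●■·■○○░
○··○○◇░
·○·◆○●░
■·●○◇·░
■■■■■■■
■■■■■■■

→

○●○●░░■
■·■○○○■
··○○◇○■
○··◆●●■
·●○◇··■
■■■■■■■
■■■■■■■

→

●○●░░■■
·■○○○■■
·○○◇○■■
··○◆●■■
●○◇··■■
■■■■■■■
■■■■■■■

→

○●░░■■■
■○○○■■■
○○◇○■■■
·○●◆■■■
○◇··■■■
■■■■■■■
■■■■■■■

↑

·●░░■■■
○●○○■■■
■○○○■■■
○○◇◆■■■
·○●●■■■
○◇··■■■
■■■■■■■

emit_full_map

····●░░
○○●○●○○
●■·■○○○
○··○○◇◆
·○··○●●
■·●○◇··

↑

░░░░■■■
·●◇○■■■
○●○○■■■
■○○◆■■■
○○◇○■■■
·○●●■■■
○◇··■■■

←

░░░░░■■
··●◇○■■
●○●○○■■
·■○◆○■■
·○○◇○■■
··○●●■■
●○◇··■■

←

░░░░░░■
···●◇○■
○●○●○○■
■·■◆○○■
··○○◇○■
○··○●●■
·●○◇··■

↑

░░░░░░■
░○○○○●■
···●◇○■
○●○◆○○■
■·■○○○■
··○○◇○■
○··○●●■

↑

░░░░░░■
░○○●■◇■
░○○○○●■
···◆◇○■
○●○●○○■
■·■○○○■
··○○◇○■

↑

░░░░░░■
░●○○◇■■
░○○●■◇■
░○○◆○●■
···●◇○■
○●○●○○■
■·■○○○■

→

░░░░░■■
●○○◇■■■
○○●■◇■■
○○○◆●■■
··●◇○■■
●○●○○■■
·■○○○■■

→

░░░░■■■
○○◇■■■■
○●■◇■■■
○○○◆■■■
·●◇○■■■
○●○○■■■
■○○○■■■

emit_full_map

░░●○○◇■
░░○○●■◇
░░○○○○◆
····●◇○
○○●○●○○
●■·■○○○
○··○○◇○
·○··○●●
■·●○◇··

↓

○○◇■■■■
○●■◇■■■
○○○●■■■
·●◇◆■■■
○●○○■■■
■○○○■■■
○○◇○■■■

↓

○●■◇■■■
○○○●■■■
·●◇○■■■
○●○◆■■■
■○○○■■■
○○◇○■■■
·○●●■■■

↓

○○○●■■■
·●◇○■■■
○●○○■■■
■○○◆■■■
○○◇○■■■
·○●●■■■
○◇··■■■

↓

·●◇○■■■
○●○○■■■
■○○○■■■
○○◇◆■■■
·○●●■■■
○◇··■■■
■■■■■■■

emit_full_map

░░●○○◇■
░░○○●■◇
░░○○○○●
····●◇○
○○●○●○○
●■·■○○○
○··○○◇◆
·○··○●●
■·●○◇··

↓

○●○○■■■
■○○○■■■
○○◇○■■■
·○●◆■■■
○◇··■■■
■■■■■■■
■■■■■■■

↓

■○○○■■■
○○◇○■■■
·○●●■■■
○◇·◆■■■
■■■■■■■
■■■■■■■
■■■■■■■

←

·■○○○■■
·○○◇○■■
··○●●■■
●○◇◆·■■
■■■■■■■
■■■■■■■
■■■■■■■

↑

●○●○○■■
·■○○○■■
·○○◇○■■
··○◆●■■
●○◇··■■
■■■■■■■
■■■■■■■

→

○●○○■■■
■○○○■■■
○○◇○■■■
·○●◆■■■
○◇··■■■
■■■■■■■
■■■■■■■

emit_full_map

░░●○○◇■
░░○○●■◇
░░○○○○●
····●◇○
○○●○●○○
●■·■○○○
○··○○◇○
·○··○●◆
■·●○◇··

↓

■○○○■■■
○○◇○■■■
·○●●■■■
○◇·◆■■■
■■■■■■■
■■■■■■■
■■■■■■■

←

·■○○○■■
·○○◇○■■
··○●●■■
●○◇◆·■■
■■■■■■■
■■■■■■■
■■■■■■■

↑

●○●○○■■
·■○○○■■
·○○◇○■■
··○◆●■■
●○◇··■■
■■■■■■■
■■■■■■■


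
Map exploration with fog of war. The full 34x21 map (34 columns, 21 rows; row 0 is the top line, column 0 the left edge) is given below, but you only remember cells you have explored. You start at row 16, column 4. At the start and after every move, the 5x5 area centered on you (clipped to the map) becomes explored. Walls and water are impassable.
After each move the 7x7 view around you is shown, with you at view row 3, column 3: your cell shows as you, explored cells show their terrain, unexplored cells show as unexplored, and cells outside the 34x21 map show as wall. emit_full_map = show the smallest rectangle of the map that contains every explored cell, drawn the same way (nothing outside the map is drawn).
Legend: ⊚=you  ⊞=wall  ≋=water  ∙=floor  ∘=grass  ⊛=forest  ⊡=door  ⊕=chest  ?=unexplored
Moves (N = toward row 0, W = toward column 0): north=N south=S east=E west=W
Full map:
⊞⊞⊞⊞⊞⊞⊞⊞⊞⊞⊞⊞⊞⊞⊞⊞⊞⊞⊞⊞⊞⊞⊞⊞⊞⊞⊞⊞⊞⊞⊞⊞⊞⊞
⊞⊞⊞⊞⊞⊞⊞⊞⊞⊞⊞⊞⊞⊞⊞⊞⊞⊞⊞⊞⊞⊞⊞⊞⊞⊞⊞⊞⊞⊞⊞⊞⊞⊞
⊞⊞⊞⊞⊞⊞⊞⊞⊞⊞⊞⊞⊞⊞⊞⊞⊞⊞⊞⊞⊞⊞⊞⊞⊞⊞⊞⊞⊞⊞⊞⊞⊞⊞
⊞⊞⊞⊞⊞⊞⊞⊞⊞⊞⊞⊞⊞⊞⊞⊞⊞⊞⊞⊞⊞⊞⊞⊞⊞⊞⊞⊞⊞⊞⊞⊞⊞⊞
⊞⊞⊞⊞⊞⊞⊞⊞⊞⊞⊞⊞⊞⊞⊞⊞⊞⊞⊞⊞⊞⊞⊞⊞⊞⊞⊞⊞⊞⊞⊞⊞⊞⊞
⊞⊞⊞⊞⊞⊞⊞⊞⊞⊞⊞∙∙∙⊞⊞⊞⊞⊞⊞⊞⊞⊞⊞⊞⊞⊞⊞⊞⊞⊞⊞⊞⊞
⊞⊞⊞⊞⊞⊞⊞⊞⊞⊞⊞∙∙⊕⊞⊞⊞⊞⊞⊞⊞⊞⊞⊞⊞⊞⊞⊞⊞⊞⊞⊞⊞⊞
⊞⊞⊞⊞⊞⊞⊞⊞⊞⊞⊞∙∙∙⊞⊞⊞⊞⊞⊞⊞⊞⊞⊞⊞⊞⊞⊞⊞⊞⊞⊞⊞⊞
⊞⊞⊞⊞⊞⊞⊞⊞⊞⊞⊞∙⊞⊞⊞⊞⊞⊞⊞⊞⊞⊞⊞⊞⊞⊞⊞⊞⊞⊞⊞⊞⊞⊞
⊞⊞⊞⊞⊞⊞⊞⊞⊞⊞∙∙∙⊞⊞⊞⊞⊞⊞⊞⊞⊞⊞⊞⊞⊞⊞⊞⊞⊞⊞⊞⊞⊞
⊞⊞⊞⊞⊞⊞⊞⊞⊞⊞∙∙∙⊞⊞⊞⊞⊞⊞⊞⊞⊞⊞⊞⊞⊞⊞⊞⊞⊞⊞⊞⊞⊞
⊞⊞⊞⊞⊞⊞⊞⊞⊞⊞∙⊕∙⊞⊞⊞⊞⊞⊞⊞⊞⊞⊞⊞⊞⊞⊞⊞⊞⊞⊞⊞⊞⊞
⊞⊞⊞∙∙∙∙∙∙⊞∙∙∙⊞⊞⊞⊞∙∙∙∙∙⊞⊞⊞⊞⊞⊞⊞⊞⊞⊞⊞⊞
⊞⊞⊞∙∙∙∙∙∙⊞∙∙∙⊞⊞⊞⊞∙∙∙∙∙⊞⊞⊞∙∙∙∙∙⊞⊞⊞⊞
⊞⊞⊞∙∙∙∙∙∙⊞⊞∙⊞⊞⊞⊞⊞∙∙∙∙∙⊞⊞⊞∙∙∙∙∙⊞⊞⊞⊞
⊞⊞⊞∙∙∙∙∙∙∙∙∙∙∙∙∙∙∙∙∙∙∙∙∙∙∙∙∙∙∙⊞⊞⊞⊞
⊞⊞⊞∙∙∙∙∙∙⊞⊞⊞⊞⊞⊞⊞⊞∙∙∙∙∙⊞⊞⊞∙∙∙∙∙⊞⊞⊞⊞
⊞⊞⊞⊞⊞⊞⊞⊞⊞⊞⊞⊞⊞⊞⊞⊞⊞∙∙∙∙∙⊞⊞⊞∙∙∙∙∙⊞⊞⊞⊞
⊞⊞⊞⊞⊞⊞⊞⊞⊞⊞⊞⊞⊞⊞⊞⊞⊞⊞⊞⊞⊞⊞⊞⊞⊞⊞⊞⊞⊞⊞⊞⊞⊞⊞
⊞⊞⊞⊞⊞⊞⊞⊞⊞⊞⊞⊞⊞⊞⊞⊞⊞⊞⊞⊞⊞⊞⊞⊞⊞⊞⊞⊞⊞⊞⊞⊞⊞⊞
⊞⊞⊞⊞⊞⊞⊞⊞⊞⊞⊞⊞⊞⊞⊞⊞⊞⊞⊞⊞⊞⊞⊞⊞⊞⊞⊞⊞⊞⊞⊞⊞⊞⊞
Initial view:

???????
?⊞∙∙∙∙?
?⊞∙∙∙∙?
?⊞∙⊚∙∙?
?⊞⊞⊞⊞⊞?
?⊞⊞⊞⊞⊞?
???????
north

???????
?⊞∙∙∙∙?
?⊞∙∙∙∙?
?⊞∙⊚∙∙?
?⊞∙∙∙∙?
?⊞⊞⊞⊞⊞?
?⊞⊞⊞⊞⊞?

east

???????
⊞∙∙∙∙∙?
⊞∙∙∙∙∙?
⊞∙∙⊚∙∙?
⊞∙∙∙∙∙?
⊞⊞⊞⊞⊞⊞?
⊞⊞⊞⊞⊞??

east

???????
∙∙∙∙∙∙?
∙∙∙∙∙∙?
∙∙∙⊚∙∙?
∙∙∙∙∙∙?
⊞⊞⊞⊞⊞⊞?
⊞⊞⊞⊞???

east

???????
∙∙∙∙∙⊞?
∙∙∙∙∙⊞?
∙∙∙⊚∙∙?
∙∙∙∙∙⊞?
⊞⊞⊞⊞⊞⊞?
⊞⊞⊞????

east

???????
∙∙∙∙⊞∙?
∙∙∙∙⊞⊞?
∙∙∙⊚∙∙?
∙∙∙∙⊞⊞?
⊞⊞⊞⊞⊞⊞?
⊞⊞?????

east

???????
∙∙∙⊞∙∙?
∙∙∙⊞⊞∙?
∙∙∙⊚∙∙?
∙∙∙⊞⊞⊞?
⊞⊞⊞⊞⊞⊞?
⊞??????

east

???????
∙∙⊞∙∙∙?
∙∙⊞⊞∙⊞?
∙∙∙⊚∙∙?
∙∙⊞⊞⊞⊞?
⊞⊞⊞⊞⊞⊞?
???????

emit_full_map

⊞∙∙∙∙∙∙⊞∙∙∙
⊞∙∙∙∙∙∙⊞⊞∙⊞
⊞∙∙∙∙∙∙∙⊚∙∙
⊞∙∙∙∙∙∙⊞⊞⊞⊞
⊞⊞⊞⊞⊞⊞⊞⊞⊞⊞⊞
⊞⊞⊞⊞⊞??????

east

???????
∙⊞∙∙∙⊞?
∙⊞⊞∙⊞⊞?
∙∙∙⊚∙∙?
∙⊞⊞⊞⊞⊞?
⊞⊞⊞⊞⊞⊞?
???????

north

???????
?⊞∙∙∙⊞?
∙⊞∙∙∙⊞?
∙⊞⊞⊚⊞⊞?
∙∙∙∙∙∙?
∙⊞⊞⊞⊞⊞?
⊞⊞⊞⊞⊞⊞?

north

???????
?⊞∙⊕∙⊞?
?⊞∙∙∙⊞?
∙⊞∙⊚∙⊞?
∙⊞⊞∙⊞⊞?
∙∙∙∙∙∙?
∙⊞⊞⊞⊞⊞?

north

???????
?⊞∙∙∙⊞?
?⊞∙⊕∙⊞?
?⊞∙⊚∙⊞?
∙⊞∙∙∙⊞?
∙⊞⊞∙⊞⊞?
∙∙∙∙∙∙?

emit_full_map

???????⊞∙∙∙⊞
???????⊞∙⊕∙⊞
???????⊞∙⊚∙⊞
⊞∙∙∙∙∙∙⊞∙∙∙⊞
⊞∙∙∙∙∙∙⊞⊞∙⊞⊞
⊞∙∙∙∙∙∙∙∙∙∙∙
⊞∙∙∙∙∙∙⊞⊞⊞⊞⊞
⊞⊞⊞⊞⊞⊞⊞⊞⊞⊞⊞⊞
⊞⊞⊞⊞⊞???????

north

???????
?⊞∙∙∙⊞?
?⊞∙∙∙⊞?
?⊞∙⊚∙⊞?
?⊞∙∙∙⊞?
∙⊞∙∙∙⊞?
∙⊞⊞∙⊞⊞?

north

???????
?⊞⊞∙⊞⊞?
?⊞∙∙∙⊞?
?⊞∙⊚∙⊞?
?⊞∙⊕∙⊞?
?⊞∙∙∙⊞?
∙⊞∙∙∙⊞?

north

???????
?⊞⊞∙∙∙?
?⊞⊞∙⊞⊞?
?⊞∙⊚∙⊞?
?⊞∙∙∙⊞?
?⊞∙⊕∙⊞?
?⊞∙∙∙⊞?

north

???????
?⊞⊞∙∙⊕?
?⊞⊞∙∙∙?
?⊞⊞⊚⊞⊞?
?⊞∙∙∙⊞?
?⊞∙∙∙⊞?
?⊞∙⊕∙⊞?

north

???????
?⊞⊞∙∙∙?
?⊞⊞∙∙⊕?
?⊞⊞⊚∙∙?
?⊞⊞∙⊞⊞?
?⊞∙∙∙⊞?
?⊞∙∙∙⊞?

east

???????
⊞⊞∙∙∙⊞?
⊞⊞∙∙⊕⊞?
⊞⊞∙⊚∙⊞?
⊞⊞∙⊞⊞⊞?
⊞∙∙∙⊞⊞?
⊞∙∙∙⊞??

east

???????
⊞∙∙∙⊞⊞?
⊞∙∙⊕⊞⊞?
⊞∙∙⊚⊞⊞?
⊞∙⊞⊞⊞⊞?
∙∙∙⊞⊞⊞?
∙∙∙⊞???

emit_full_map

???????⊞⊞∙∙∙⊞⊞
???????⊞⊞∙∙⊕⊞⊞
???????⊞⊞∙∙⊚⊞⊞
???????⊞⊞∙⊞⊞⊞⊞
???????⊞∙∙∙⊞⊞⊞
???????⊞∙∙∙⊞??
???????⊞∙⊕∙⊞??
???????⊞∙∙∙⊞??
⊞∙∙∙∙∙∙⊞∙∙∙⊞??
⊞∙∙∙∙∙∙⊞⊞∙⊞⊞??
⊞∙∙∙∙∙∙∙∙∙∙∙??
⊞∙∙∙∙∙∙⊞⊞⊞⊞⊞??
⊞⊞⊞⊞⊞⊞⊞⊞⊞⊞⊞⊞??
⊞⊞⊞⊞⊞?????????


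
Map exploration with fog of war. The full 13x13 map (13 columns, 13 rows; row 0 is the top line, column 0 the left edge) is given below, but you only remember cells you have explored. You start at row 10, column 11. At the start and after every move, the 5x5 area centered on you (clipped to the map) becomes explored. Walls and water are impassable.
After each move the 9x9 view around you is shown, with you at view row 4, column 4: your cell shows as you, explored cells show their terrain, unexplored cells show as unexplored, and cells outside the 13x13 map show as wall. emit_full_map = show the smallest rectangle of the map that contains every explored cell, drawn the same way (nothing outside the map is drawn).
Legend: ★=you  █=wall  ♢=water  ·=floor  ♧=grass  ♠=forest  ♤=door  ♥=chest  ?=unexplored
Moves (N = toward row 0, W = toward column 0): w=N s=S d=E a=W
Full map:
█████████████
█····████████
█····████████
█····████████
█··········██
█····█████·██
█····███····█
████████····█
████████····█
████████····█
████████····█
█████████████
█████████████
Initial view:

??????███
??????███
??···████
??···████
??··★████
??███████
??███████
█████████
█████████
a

???????██
???????██
??····███
??····███
??··★·███
??███████
??███████
█████████
█████████

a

????????█
????????█
??█····██
??█····██
??█·★··██
??███████
??███████
█████████
█████████

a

?????????
?????????
??██····█
??██····█
??██★···█
??███████
??███████
█████████
█████████

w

?????????
?????????
??██···??
??██····█
??██★···█
??██····█
??███████
??███████
█████████

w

?????????
?????????
??██···??
??██···??
??██★···█
??██····█
??██····█
??███████
??███████

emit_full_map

██···??
██···??
██★···█
██····█
██····█
███████
███████

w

?????????
?????????
??████·??
??██···??
??██★··??
??██····█
??██····█
??██····█
??███████

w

?????????
?????????
??·····??
??████·??
??██★··??
??██···??
??██····█
??██····█
??██····█

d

????????█
????????█
?·····█?█
?████·█?█
?██·★··?█
?██····?█
?██····██
?██····██
?██····██

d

???????██
???????██
·····████
████·████
██··★·███
██····███
██····███
██····███
██····███

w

???????██
???????██
??███████
·····████
████★████
██····███
██····███
██····███
██····███

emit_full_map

??█████
·····██
████★██
██····█
██····█
██····█
██····█
██····█
███████
███████


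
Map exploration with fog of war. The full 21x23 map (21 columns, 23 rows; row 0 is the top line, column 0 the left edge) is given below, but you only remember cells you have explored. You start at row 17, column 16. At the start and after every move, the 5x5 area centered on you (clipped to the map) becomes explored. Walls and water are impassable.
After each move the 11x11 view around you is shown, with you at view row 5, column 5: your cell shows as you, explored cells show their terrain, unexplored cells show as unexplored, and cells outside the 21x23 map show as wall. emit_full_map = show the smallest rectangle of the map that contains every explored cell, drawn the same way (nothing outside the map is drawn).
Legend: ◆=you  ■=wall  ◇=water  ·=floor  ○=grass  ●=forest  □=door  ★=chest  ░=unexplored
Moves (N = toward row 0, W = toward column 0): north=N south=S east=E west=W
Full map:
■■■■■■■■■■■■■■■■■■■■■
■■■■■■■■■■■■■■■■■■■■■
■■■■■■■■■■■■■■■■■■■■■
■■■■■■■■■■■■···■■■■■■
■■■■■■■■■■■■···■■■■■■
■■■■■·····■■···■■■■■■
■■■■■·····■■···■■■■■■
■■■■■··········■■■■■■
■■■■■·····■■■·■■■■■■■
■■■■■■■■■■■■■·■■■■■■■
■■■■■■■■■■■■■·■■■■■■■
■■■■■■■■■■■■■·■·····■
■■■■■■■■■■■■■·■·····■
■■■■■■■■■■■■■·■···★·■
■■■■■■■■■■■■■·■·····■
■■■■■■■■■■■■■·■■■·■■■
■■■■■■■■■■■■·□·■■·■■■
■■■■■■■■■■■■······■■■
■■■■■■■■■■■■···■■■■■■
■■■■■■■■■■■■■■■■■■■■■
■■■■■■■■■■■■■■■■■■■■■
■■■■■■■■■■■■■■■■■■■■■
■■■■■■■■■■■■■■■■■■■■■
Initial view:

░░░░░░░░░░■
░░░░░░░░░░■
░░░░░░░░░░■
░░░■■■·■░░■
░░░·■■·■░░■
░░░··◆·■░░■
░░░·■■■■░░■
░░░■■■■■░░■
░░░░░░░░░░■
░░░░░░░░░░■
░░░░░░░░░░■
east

░░░░░░░░░■■
░░░░░░░░░■■
░░░░░░░░░■■
░░■■■·■■░■■
░░·■■·■■░■■
░░···◆■■░■■
░░·■■■■■░■■
░░■■■■■■░■■
░░░░░░░░░■■
░░░░░░░░░■■
░░░░░░░░░■■

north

░░░░░░░░░■■
░░░░░░░░░■■
░░░░░░░░░■■
░░░·····░■■
░░■■■·■■░■■
░░·■■◆■■░■■
░░····■■░■■
░░·■■■■■░■■
░░■■■■■■░■■
░░░░░░░░░■■
░░░░░░░░░■■

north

░░░░░░░░░■■
░░░░░░░░░■■
░░░░░░░░░■■
░░░···★·░■■
░░░·····░■■
░░■■■◆■■░■■
░░·■■·■■░■■
░░····■■░■■
░░·■■■■■░■■
░░■■■■■■░■■
░░░░░░░░░■■

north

░░░░░░░░░■■
░░░░░░░░░■■
░░░░░░░░░■■
░░░·····░■■
░░░···★·░■■
░░░··◆··░■■
░░■■■·■■░■■
░░·■■·■■░■■
░░····■■░■■
░░·■■■■■░■■
░░■■■■■■░■■

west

░░░░░░░░░░■
░░░░░░░░░░■
░░░░░░░░░░■
░░░■·····░■
░░░■···★·░■
░░░■·◆···░■
░░░■■■·■■░■
░░░·■■·■■░■
░░░····■■░■
░░░·■■■■■░■
░░░■■■■■■░■

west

░░░░░░░░░░░
░░░░░░░░░░░
░░░░░░░░░░░
░░░·■·····░
░░░·■···★·░
░░░·■◆····░
░░░·■■■·■■░
░░░□·■■·■■░
░░░░····■■░
░░░░·■■■■■░
░░░░■■■■■■░

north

░░░░░░░░░░░
░░░░░░░░░░░
░░░░░░░░░░░
░░░·■···░░░
░░░·■·····░
░░░·■◆··★·░
░░░·■·····░
░░░·■■■·■■░
░░░□·■■·■■░
░░░░····■■░
░░░░·■■■■■░

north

░░░░░░░░░░░
░░░░░░░░░░░
░░░░░░░░░░░
░░░·■■■■░░░
░░░·■···░░░
░░░·■◆····░
░░░·■···★·░
░░░·■·····░
░░░·■■■·■■░
░░░□·■■·■■░
░░░░····■■░

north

░░░░░░░░░░░
░░░░░░░░░░░
░░░░░░░░░░░
░░░·■■■■░░░
░░░·■■■■░░░
░░░·■◆··░░░
░░░·■·····░
░░░·■···★·░
░░░·■·····░
░░░·■■■·■■░
░░░□·■■·■■░

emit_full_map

·■■■■░░
·■■■■░░
·■◆··░░
·■·····
·■···★·
·■·····
·■■■·■■
□·■■·■■
░····■■
░·■■■■■
░■■■■■■

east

░░░░░░░░░░■
░░░░░░░░░░■
░░░░░░░░░░■
░░·■■■■■░░■
░░·■■■■■░░■
░░·■·◆··░░■
░░·■·····░■
░░·■···★·░■
░░·■·····░■
░░·■■■·■■░■
░░□·■■·■■░■

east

░░░░░░░░░■■
░░░░░░░░░■■
░░░░░░░░░■■
░·■■■■■■░■■
░·■■■■■■░■■
░·■··◆··░■■
░·■·····░■■
░·■···★·░■■
░·■·····░■■
░·■■■·■■░■■
░□·■■·■■░■■

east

░░░░░░░░■■■
░░░░░░░░■■■
░░░░░░░░■■■
·■■■■■■■■■■
·■■■■■■■■■■
·■···◆·■■■■
·■·····■■■■
·■···★·■■■■
·■·····░■■■
·■■■·■■░■■■
□·■■·■■░■■■

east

░░░░░░░■■■■
░░░░░░░■■■■
░░░░░░░■■■■
■■■■■■■■■■■
■■■■■■■■■■■
■····◆■■■■■
■·····■■■■■
■···★·■■■■■
■·····░■■■■
■■■·■■░■■■■
·■■·■■░■■■■

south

░░░░░░░■■■■
░░░░░░░■■■■
■■■■■■■■■■■
■■■■■■■■■■■
■·····■■■■■
■····◆■■■■■
■···★·■■■■■
■·····■■■■■
■■■·■■░■■■■
·■■·■■░■■■■
····■■░■■■■

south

░░░░░░░■■■■
■■■■■■■■■■■
■■■■■■■■■■■
■·····■■■■■
■·····■■■■■
■···★◆■■■■■
■·····■■■■■
■■■·■■■■■■■
·■■·■■░■■■■
····■■░■■■■
·■■■■■░■■■■

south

■■■■■■■■■■■
■■■■■■■■■■■
■·····■■■■■
■·····■■■■■
■···★·■■■■■
■····◆■■■■■
■■■·■■■■■■■
·■■·■■■■■■■
····■■░■■■■
·■■■■■░■■■■
■■■■■■░■■■■

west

·■■■■■■■■■■
·■■■■■■■■■■
·■·····■■■■
·■·····■■■■
·■···★·■■■■
·■···◆·■■■■
·■■■·■■■■■■
□·■■·■■■■■■
░····■■░■■■
░·■■■■■░■■■
░■■■■■■░■■■

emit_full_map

·■■■■■■■
·■■■■■■■
·■·····■
·■·····■
·■···★·■
·■···◆·■
·■■■·■■■
□·■■·■■■
░····■■░
░·■■■■■░
░■■■■■■░

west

░·■■■■■■■■■
░·■■■■■■■■■
░·■·····■■■
░·■·····■■■
░·■···★·■■■
░·■··◆··■■■
░·■■■·■■■■■
░□·■■·■■■■■
░░····■■░■■
░░·■■■■■░■■
░░■■■■■■░■■

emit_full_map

·■■■■■■■
·■■■■■■■
·■·····■
·■·····■
·■···★·■
·■··◆··■
·■■■·■■■
□·■■·■■■
░····■■░
░·■■■■■░
░■■■■■■░
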